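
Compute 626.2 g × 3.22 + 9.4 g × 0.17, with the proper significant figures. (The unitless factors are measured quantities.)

626.2 × 3.22 = 2016.364 → 2.02 × 10^3 g (3 s.f., last digit at the 10^1 place).
9.4 × 0.17 = 1.598 → 1.6 g (2 s.f., last digit at the 10^-1 place).
Sum: 2017.962 g; keep the coarser place, 10^1.
Result: 2.02 × 10^3 g.

2.02 × 10^3 g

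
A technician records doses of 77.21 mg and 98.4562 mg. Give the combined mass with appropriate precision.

77.21 mg + 98.4562 mg = 175.6662 mg.
Addition/subtraction keeps the fewest decimal places: 77.21 → 2 decimal places, 98.4562 → 4 decimal places; limit is 2.
Rounded to 2 decimal places: 175.67 mg.

175.67 mg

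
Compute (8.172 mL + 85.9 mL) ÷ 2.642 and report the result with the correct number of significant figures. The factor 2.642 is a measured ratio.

35.6 mL

8.172 mL + 85.9 mL = 94.072 mL; the sum is limited to 1 decimal place (3 s.f.).
Carrying full precision, 94.072 ÷ 2.642 = 35.6063588191… mL; 2.642 has 4 s.f., so the result keeps min(3, 4) = 3 s.f.
Rounded to 3 significant figures: 35.6 mL.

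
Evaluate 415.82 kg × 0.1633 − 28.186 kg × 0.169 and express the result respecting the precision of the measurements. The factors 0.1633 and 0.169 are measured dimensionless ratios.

415.82 × 0.1633 = 67.903406 → 67.90 kg (4 s.f., last digit at the 10^-2 place).
28.186 × 0.169 = 4.763434 → 4.76 kg (3 s.f., last digit at the 10^-2 place).
Difference: 63.139972 kg; keep the coarser place, 10^-2.
Result: 63.14 kg.

63.14 kg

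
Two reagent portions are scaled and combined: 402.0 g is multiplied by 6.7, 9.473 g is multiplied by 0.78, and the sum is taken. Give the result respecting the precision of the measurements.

402.0 × 6.7 = 2693.4 → 2.7 × 10³ g (2 s.f., last digit at the 10^2 place).
9.473 × 0.78 = 7.38894 → 7.4 g (2 s.f., last digit at the 10^-1 place).
Sum: 2700.78894 g; keep the coarser place, 10^2.
Result: 2.7 × 10³ g.

2.7 × 10³ g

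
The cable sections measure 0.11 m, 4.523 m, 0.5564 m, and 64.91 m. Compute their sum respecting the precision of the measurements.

70.10 m

0.11 m + 4.523 m + 0.5564 m + 64.91 m = 70.0994 m.
Addition/subtraction keeps the fewest decimal places: 0.11 → 2 decimal places, 4.523 → 3 decimal places, 0.5564 → 4 decimal places, 64.91 → 2 decimal places; limit is 2.
Rounded to 2 decimal places: 70.10 m.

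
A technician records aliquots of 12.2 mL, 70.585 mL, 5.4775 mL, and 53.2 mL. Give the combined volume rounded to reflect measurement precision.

141.5 mL

12.2 mL + 70.585 mL + 5.4775 mL + 53.2 mL = 141.4625 mL.
Addition/subtraction keeps the fewest decimal places: 12.2 → 1 decimal place, 70.585 → 3 decimal places, 5.4775 → 4 decimal places, 53.2 → 1 decimal place; limit is 1.
Rounded to 1 decimal place: 141.5 mL.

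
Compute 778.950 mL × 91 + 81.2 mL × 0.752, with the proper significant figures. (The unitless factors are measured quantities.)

778.950 × 91 = 70884.45 → 7.1 × 10⁴ mL (2 s.f., last digit at the 10^3 place).
81.2 × 0.752 = 61.0624 → 61.1 mL (3 s.f., last digit at the 10^-1 place).
Sum: 70945.5124 mL; keep the coarser place, 10^3.
Result: 7.1 × 10⁴ mL.

7.1 × 10⁴ mL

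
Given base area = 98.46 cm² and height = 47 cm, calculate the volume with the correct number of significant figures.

volume = 98.46 cm² × 47 cm = 4627.62 cm³.
98.46 has 4 significant figures; 47 has 2.
Division/multiplication keeps the fewest: 2 significant figures.
Rounded: 4.6 × 10^3 cm³.

4.6 × 10^3 cm³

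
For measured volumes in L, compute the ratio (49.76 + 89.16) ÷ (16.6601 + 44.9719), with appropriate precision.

49.76 + 89.16 = 138.92, limited to 2 d.p. → 5 s.f.; 16.6601 + 44.9719 = 61.6320, limited to 4 d.p. → 6 s.f.
Carrying full precision, 138.92 ÷ 61.6320 = 2.2540238837…; keep min(5, 6) = 5 s.f.
Rounded to 5 significant figures: 2.2540.

2.2540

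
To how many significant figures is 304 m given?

3

304: zeros between nonzero digits are significant.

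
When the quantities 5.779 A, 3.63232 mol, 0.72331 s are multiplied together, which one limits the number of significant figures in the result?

5.779 A

5.779 A → 4 s.f.; 3.63232 mol → 6 s.f.; 0.72331 s → 5 s.f.
The fewest is 4 significant figures, from 5.779 A.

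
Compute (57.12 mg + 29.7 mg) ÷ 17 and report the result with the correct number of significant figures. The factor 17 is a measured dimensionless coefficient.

5.1 mg

57.12 mg + 29.7 mg = 86.82 mg; the sum is limited to 1 decimal place (3 s.f.).
Carrying full precision, 86.82 ÷ 17 = 5.10705882353… mg; 17 has 2 s.f., so the result keeps min(3, 2) = 2 s.f.
Rounded to 2 significant figures: 5.1 mg.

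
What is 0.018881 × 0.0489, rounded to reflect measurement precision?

9.23 × 10^-4

0.018881 × 0.0489 = 0.0009232809
Multiplication/division keeps the fewest significant figures: 0.018881 → 5 s.f., 0.0489 → 3 s.f.; limit is 3.
Rounded to 3 significant figures: 9.23 × 10^-4.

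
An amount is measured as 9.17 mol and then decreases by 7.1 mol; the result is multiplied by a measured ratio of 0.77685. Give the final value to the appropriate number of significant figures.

1.6 mol

9.17 mol − 7.1 mol = 2.07 mol; the difference is limited to 1 decimal place (2 s.f.).
Carrying full precision, 2.07 × 0.77685 = 1.6080795 mol; 0.77685 has 5 s.f., so the result keeps min(2, 5) = 2 s.f.
Rounded to 2 significant figures: 1.6 mol.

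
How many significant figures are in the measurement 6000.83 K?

6

6000.83: zeros between nonzero digits are significant.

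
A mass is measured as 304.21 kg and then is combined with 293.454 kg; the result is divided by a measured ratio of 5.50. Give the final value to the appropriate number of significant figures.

304.21 kg + 293.454 kg = 597.664 kg; the sum is limited to 2 decimal places (5 s.f.).
Carrying full precision, 597.664 ÷ 5.50 = 108.666181818… kg; 5.50 has 3 s.f., so the result keeps min(5, 3) = 3 s.f.
Rounded to 3 significant figures: 109 kg.

109 kg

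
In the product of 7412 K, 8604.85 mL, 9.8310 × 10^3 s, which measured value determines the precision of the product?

7412 K → 4 s.f.; 8604.85 mL → 6 s.f.; 9.8310 × 10^3 s → 5 s.f.
The fewest is 4 significant figures, from 7412 K.

7412 K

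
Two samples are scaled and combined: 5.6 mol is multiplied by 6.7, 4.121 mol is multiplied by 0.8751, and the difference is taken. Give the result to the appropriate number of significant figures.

34 mol

5.6 × 6.7 = 37.52 → 38 mol (2 s.f., last digit at the 10^0 place).
4.121 × 0.8751 = 3.6062871 → 3.606 mol (4 s.f., last digit at the 10^-3 place).
Difference: 33.9137129 mol; keep the coarser place, 10^0.
Result: 34 mol.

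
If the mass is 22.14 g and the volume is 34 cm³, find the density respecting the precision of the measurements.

density = 22.14 g ÷ 34 cm³ = 0.651176470588… g/cm³.
22.14 has 4 significant figures; 34 has 2.
Division/multiplication keeps the fewest: 2 significant figures.
Rounded: 6.5 × 10⁻¹ g/cm³.

6.5 × 10⁻¹ g/cm³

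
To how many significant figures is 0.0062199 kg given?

0.0062199: leading zeros are not significant.

5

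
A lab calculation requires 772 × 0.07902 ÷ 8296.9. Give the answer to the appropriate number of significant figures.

772 × 0.07902 ÷ 8296.9 = 0.00735255818438…
Multiplication/division keeps the fewest significant figures: 772 → 3 s.f., 0.07902 → 4 s.f., 8296.9 → 5 s.f.; limit is 3.
Rounded to 3 significant figures: 0.00735.

0.00735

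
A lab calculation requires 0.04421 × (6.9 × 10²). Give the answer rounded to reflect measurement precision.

31

0.04421 × (6.9 × 10²) = 30.5049
Multiplication/division keeps the fewest significant figures: 0.04421 → 4 s.f., 6.9 × 10² → 2 s.f.; limit is 2.
Rounded to 2 significant figures: 31.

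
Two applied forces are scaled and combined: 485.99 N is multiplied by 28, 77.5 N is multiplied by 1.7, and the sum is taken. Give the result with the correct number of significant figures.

1.4 × 10^4 N

485.99 × 28 = 13607.72 → 1.4 × 10^4 N (2 s.f., last digit at the 10^3 place).
77.5 × 1.7 = 131.75 → 1.3 × 10^2 N (2 s.f., last digit at the 10^1 place).
Sum: 13739.47 N; keep the coarser place, 10^3.
Result: 1.4 × 10^4 N.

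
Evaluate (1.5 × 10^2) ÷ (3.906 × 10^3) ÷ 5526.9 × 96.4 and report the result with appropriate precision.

(1.5 × 10^2) ÷ (3.906 × 10^3) ÷ 5526.9 × 96.4 = 0.000669814349419…
Multiplication/division keeps the fewest significant figures: 1.5 × 10^2 → 2 s.f., 3.906 × 10^3 → 4 s.f., 5526.9 → 5 s.f., 96.4 → 3 s.f.; limit is 2.
Rounded to 2 significant figures: 6.7 × 10^-4.

6.7 × 10^-4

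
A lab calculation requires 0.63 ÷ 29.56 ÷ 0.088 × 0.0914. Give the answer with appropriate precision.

0.022

0.63 ÷ 29.56 ÷ 0.088 × 0.0914 = 0.0221360253414…
Multiplication/division keeps the fewest significant figures: 0.63 → 2 s.f., 29.56 → 4 s.f., 0.088 → 2 s.f., 0.0914 → 3 s.f.; limit is 2.
Rounded to 2 significant figures: 0.022.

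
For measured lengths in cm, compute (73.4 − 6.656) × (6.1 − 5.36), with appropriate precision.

73.4 − 6.656 = 66.744, limited to 1 d.p. → 3 s.f.; 6.1 − 5.36 = 0.74, limited to 1 d.p. → 1 s.f.
Carrying full precision, 66.744 × 0.74 = 49.39056; keep min(3, 1) = 1 s.f.
Rounded to 1 significant figure: 5 × 10^1 cm².

5 × 10^1 cm²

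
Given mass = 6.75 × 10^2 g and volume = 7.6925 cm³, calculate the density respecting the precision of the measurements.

87.7 g/cm³

density = 6.75 × 10^2 g ÷ 7.6925 cm³ = 87.7478063048… g/cm³.
6.75 × 10^2 has 3 significant figures; 7.6925 has 5.
Division/multiplication keeps the fewest: 3 significant figures.
Rounded: 87.7 g/cm³.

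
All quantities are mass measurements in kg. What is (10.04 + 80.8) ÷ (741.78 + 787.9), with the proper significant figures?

10.04 + 80.8 = 90.84, limited to 1 d.p. → 3 s.f.; 741.78 + 787.9 = 1529.68, limited to 1 d.p. → 5 s.f.
Carrying full precision, 90.84 ÷ 1529.68 = 0.0593849694054…; keep min(3, 5) = 3 s.f.
Rounded to 3 significant figures: 5.94 × 10^-2.

5.94 × 10^-2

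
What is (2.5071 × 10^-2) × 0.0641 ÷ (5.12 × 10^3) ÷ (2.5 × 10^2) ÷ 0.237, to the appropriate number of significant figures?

5.3 × 10^-9

(2.5071 × 10^-2) × 0.0641 ÷ (5.12 × 10^3) ÷ (2.5 × 10^2) ÷ 0.237 = 5.29750494462 × 10^-9…
Multiplication/division keeps the fewest significant figures: 2.5071 × 10^-2 → 5 s.f., 0.0641 → 3 s.f., 5.12 × 10^3 → 3 s.f., 2.5 × 10^2 → 2 s.f., 0.237 → 3 s.f.; limit is 2.
Rounded to 2 significant figures: 5.3 × 10^-9.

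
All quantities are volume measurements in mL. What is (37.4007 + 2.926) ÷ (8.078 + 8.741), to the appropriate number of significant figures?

2.3977

37.4007 + 2.926 = 40.3267, limited to 3 d.p. → 5 s.f.; 8.078 + 8.741 = 16.819, limited to 3 d.p. → 5 s.f.
Carrying full precision, 40.3267 ÷ 16.819 = 2.39768713954…; keep min(5, 5) = 5 s.f.
Rounded to 5 significant figures: 2.3977.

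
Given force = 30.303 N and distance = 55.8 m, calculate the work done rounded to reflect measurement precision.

work done = 30.303 N × 55.8 m = 1690.9074 J.
30.303 has 5 significant figures; 55.8 has 3.
Division/multiplication keeps the fewest: 3 significant figures.
Rounded: 1.69 × 10³ J.

1.69 × 10³ J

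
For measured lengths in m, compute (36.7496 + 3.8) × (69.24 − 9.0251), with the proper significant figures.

36.7496 + 3.8 = 40.5496, limited to 1 d.p. → 3 s.f.; 69.24 − 9.0251 = 60.2149, limited to 2 d.p. → 4 s.f.
Carrying full precision, 40.5496 × 60.2149 = 2441.69010904; keep min(3, 4) = 3 s.f.
Rounded to 3 significant figures: 2.44 × 10³ m².

2.44 × 10³ m²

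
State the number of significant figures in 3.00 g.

3.00: trailing zeros after a decimal point are significant.

3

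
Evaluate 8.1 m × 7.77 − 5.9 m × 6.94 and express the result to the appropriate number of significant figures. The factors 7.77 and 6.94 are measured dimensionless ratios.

22 m

8.1 × 7.77 = 62.937 → 63 m (2 s.f., last digit at the 10^0 place).
5.9 × 6.94 = 40.946 → 41 m (2 s.f., last digit at the 10^0 place).
Difference: 21.991 m; keep the coarser place, 10^0.
Result: 22 m.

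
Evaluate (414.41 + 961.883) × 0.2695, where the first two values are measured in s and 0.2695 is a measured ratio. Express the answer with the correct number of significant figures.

414.41 s + 961.883 s = 1376.293 s; the sum is limited to 2 decimal places (6 s.f.).
Carrying full precision, 1376.293 × 0.2695 = 370.9109635 s; 0.2695 has 4 s.f., so the result keeps min(6, 4) = 4 s.f.
Rounded to 4 significant figures: 370.9 s.

370.9 s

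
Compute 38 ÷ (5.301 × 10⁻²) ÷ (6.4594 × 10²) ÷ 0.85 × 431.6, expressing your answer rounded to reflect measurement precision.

38 ÷ (5.301 × 10⁻²) ÷ (6.4594 × 10²) ÷ 0.85 × 431.6 = 563.502858586…
Multiplication/division keeps the fewest significant figures: 38 → 2 s.f., 5.301 × 10⁻² → 4 s.f., 6.4594 × 10² → 5 s.f., 0.85 → 2 s.f., 431.6 → 4 s.f.; limit is 2.
Rounded to 2 significant figures: 5.6 × 10².

5.6 × 10²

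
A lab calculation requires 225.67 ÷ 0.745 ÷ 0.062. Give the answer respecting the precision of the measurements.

4.9 × 10³

225.67 ÷ 0.745 ÷ 0.062 = 4885.68954319…
Multiplication/division keeps the fewest significant figures: 225.67 → 5 s.f., 0.745 → 3 s.f., 0.062 → 2 s.f.; limit is 2.
Rounded to 2 significant figures: 4.9 × 10³.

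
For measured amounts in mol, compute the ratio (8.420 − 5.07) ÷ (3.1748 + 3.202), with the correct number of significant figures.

0.525

8.420 − 5.07 = 3.350, limited to 2 d.p. → 3 s.f.; 3.1748 + 3.202 = 6.3768, limited to 3 d.p. → 4 s.f.
Carrying full precision, 3.350 ÷ 6.3768 = 0.525341864258…; keep min(3, 4) = 3 s.f.
Rounded to 3 significant figures: 0.525.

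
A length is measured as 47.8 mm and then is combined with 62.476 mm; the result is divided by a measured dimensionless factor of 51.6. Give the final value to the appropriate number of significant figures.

2.14 mm

47.8 mm + 62.476 mm = 110.276 mm; the sum is limited to 1 decimal place (4 s.f.).
Carrying full precision, 110.276 ÷ 51.6 = 2.13713178295… mm; 51.6 has 3 s.f., so the result keeps min(4, 3) = 3 s.f.
Rounded to 3 significant figures: 2.14 mm.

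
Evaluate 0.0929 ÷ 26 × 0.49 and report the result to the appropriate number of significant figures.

0.0929 ÷ 26 × 0.49 = 0.00175080769231…
Multiplication/division keeps the fewest significant figures: 0.0929 → 3 s.f., 26 → 2 s.f., 0.49 → 2 s.f.; limit is 2.
Rounded to 2 significant figures: 0.0018.

0.0018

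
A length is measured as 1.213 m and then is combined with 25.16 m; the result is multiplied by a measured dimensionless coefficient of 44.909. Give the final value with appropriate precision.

1184 m

1.213 m + 25.16 m = 26.373 m; the sum is limited to 2 decimal places (4 s.f.).
Carrying full precision, 26.373 × 44.909 = 1184.385057 m; 44.909 has 5 s.f., so the result keeps min(4, 5) = 4 s.f.
Rounded to 4 significant figures: 1184 m.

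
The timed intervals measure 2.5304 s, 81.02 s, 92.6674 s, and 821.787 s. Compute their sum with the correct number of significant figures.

998.00 s

2.5304 s + 81.02 s + 92.6674 s + 821.787 s = 998.0048 s.
Addition/subtraction keeps the fewest decimal places: 2.5304 → 4 decimal places, 81.02 → 2 decimal places, 92.6674 → 4 decimal places, 821.787 → 3 decimal places; limit is 2.
Rounded to 2 decimal places: 998.00 s.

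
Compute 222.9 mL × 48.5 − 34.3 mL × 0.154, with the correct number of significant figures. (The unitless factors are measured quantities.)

222.9 × 48.5 = 10810.65 → 1.08 × 10⁴ mL (3 s.f., last digit at the 10^2 place).
34.3 × 0.154 = 5.2822 → 5.28 mL (3 s.f., last digit at the 10^-2 place).
Difference: 10805.3678 mL; keep the coarser place, 10^2.
Result: 1.08 × 10⁴ mL.

1.08 × 10⁴ mL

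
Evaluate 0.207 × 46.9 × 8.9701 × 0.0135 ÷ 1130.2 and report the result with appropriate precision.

0.207 × 46.9 × 8.9701 × 0.0135 ÷ 1130.2 = 0.00104020500328…
Multiplication/division keeps the fewest significant figures: 0.207 → 3 s.f., 46.9 → 3 s.f., 8.9701 → 5 s.f., 0.0135 → 3 s.f., 1130.2 → 5 s.f.; limit is 3.
Rounded to 3 significant figures: 1.04 × 10⁻³.

1.04 × 10⁻³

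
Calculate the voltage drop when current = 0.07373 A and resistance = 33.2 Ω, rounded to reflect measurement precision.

2.45 V

voltage drop = 0.07373 A × 33.2 Ω = 2.447836 V.
0.07373 has 4 significant figures; 33.2 has 3.
Division/multiplication keeps the fewest: 3 significant figures.
Rounded: 2.45 V.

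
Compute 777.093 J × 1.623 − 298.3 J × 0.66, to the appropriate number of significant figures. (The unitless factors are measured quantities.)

777.093 × 1.623 = 1261.221939 → 1261 J (4 s.f., last digit at the 10^0 place).
298.3 × 0.66 = 196.878 → 2.0 × 10^2 J (2 s.f., last digit at the 10^1 place).
Difference: 1064.343939 J; keep the coarser place, 10^1.
Result: 1.06 × 10^3 J.

1.06 × 10^3 J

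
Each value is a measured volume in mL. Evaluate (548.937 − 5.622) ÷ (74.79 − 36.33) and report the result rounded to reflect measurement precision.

14.13

548.937 − 5.622 = 543.315, limited to 3 d.p. → 6 s.f.; 74.79 − 36.33 = 38.46, limited to 2 d.p. → 4 s.f.
Carrying full precision, 543.315 ÷ 38.46 = 14.1267550702…; keep min(6, 4) = 4 s.f.
Rounded to 4 significant figures: 14.13.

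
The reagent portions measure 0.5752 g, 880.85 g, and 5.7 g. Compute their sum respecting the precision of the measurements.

887.1 g

0.5752 g + 880.85 g + 5.7 g = 887.1252 g.
Addition/subtraction keeps the fewest decimal places: 0.5752 → 4 decimal places, 880.85 → 2 decimal places, 5.7 → 1 decimal place; limit is 1.
Rounded to 1 decimal place: 887.1 g.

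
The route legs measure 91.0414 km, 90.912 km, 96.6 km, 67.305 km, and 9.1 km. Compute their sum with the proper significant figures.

91.0414 km + 90.912 km + 96.6 km + 67.305 km + 9.1 km = 354.9584 km.
Addition/subtraction keeps the fewest decimal places: 91.0414 → 4 decimal places, 90.912 → 3 decimal places, 96.6 → 1 decimal place, 67.305 → 3 decimal places, 9.1 → 1 decimal place; limit is 1.
Rounded to 1 decimal place: 355.0 km.

355.0 km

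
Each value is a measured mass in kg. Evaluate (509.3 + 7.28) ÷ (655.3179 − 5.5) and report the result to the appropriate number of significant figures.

509.3 + 7.28 = 516.58, limited to 1 d.p. → 4 s.f.; 655.3179 − 5.5 = 649.8179, limited to 1 d.p. → 4 s.f.
Carrying full precision, 516.58 ÷ 649.8179 = 0.794961172969…; keep min(4, 4) = 4 s.f.
Rounded to 4 significant figures: 0.7950.

0.7950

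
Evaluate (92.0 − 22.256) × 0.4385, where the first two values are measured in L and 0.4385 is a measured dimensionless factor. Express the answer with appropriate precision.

30.6 L

92.0 L − 22.256 L = 69.744 L; the difference is limited to 1 decimal place (3 s.f.).
Carrying full precision, 69.744 × 0.4385 = 30.582744 L; 0.4385 has 4 s.f., so the result keeps min(3, 4) = 3 s.f.
Rounded to 3 significant figures: 30.6 L.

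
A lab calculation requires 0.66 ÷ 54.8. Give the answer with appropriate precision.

0.012

0.66 ÷ 54.8 = 0.0120437956204…
Multiplication/division keeps the fewest significant figures: 0.66 → 2 s.f., 54.8 → 3 s.f.; limit is 2.
Rounded to 2 significant figures: 0.012.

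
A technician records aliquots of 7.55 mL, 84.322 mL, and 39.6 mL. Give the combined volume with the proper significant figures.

131.5 mL

7.55 mL + 84.322 mL + 39.6 mL = 131.472 mL.
Addition/subtraction keeps the fewest decimal places: 7.55 → 2 decimal places, 84.322 → 3 decimal places, 39.6 → 1 decimal place; limit is 1.
Rounded to 1 decimal place: 131.5 mL.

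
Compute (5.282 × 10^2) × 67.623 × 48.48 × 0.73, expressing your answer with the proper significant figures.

(5.282 × 10^2) × 67.623 × 48.48 × 0.73 = 1264090.89114…
Multiplication/division keeps the fewest significant figures: 5.282 × 10^2 → 4 s.f., 67.623 → 5 s.f., 48.48 → 4 s.f., 0.73 → 2 s.f.; limit is 2.
Rounded to 2 significant figures: 1.3 × 10^6.

1.3 × 10^6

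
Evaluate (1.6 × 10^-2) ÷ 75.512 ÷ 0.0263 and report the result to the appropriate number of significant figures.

0.0081

(1.6 × 10^-2) ÷ 75.512 ÷ 0.0263 = 0.00805653431258…
Multiplication/division keeps the fewest significant figures: 1.6 × 10^-2 → 2 s.f., 75.512 → 5 s.f., 0.0263 → 3 s.f.; limit is 2.
Rounded to 2 significant figures: 0.0081.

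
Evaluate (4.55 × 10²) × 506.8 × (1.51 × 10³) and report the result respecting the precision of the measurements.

(4.55 × 10²) × 506.8 × (1.51 × 10³) = 348196940
Multiplication/division keeps the fewest significant figures: 4.55 × 10² → 3 s.f., 506.8 → 4 s.f., 1.51 × 10³ → 3 s.f.; limit is 3.
Rounded to 3 significant figures: 3.48 × 10⁸.

3.48 × 10⁸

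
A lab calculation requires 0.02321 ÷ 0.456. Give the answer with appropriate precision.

0.0509

0.02321 ÷ 0.456 = 0.050899122807…
Multiplication/division keeps the fewest significant figures: 0.02321 → 4 s.f., 0.456 → 3 s.f.; limit is 3.
Rounded to 3 significant figures: 0.0509.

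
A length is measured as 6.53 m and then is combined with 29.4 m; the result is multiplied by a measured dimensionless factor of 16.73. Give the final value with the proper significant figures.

6.01 × 10^2 m

6.53 m + 29.4 m = 35.93 m; the sum is limited to 1 decimal place (3 s.f.).
Carrying full precision, 35.93 × 16.73 = 601.1089 m; 16.73 has 4 s.f., so the result keeps min(3, 4) = 3 s.f.
Rounded to 3 significant figures: 6.01 × 10^2 m.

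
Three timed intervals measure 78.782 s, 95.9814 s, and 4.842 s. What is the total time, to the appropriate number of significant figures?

179.605 s

78.782 s + 95.9814 s + 4.842 s = 179.6054 s.
Addition/subtraction keeps the fewest decimal places: 78.782 → 3 decimal places, 95.9814 → 4 decimal places, 4.842 → 3 decimal places; limit is 3.
Rounded to 3 decimal places: 179.605 s.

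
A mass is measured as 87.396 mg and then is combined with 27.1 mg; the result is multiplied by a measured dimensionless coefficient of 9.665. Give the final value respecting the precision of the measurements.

87.396 mg + 27.1 mg = 114.496 mg; the sum is limited to 1 decimal place (4 s.f.).
Carrying full precision, 114.496 × 9.665 = 1106.60384 mg; 9.665 has 4 s.f., so the result keeps min(4, 4) = 4 s.f.
Rounded to 4 significant figures: 1.107 × 10^3 mg.

1.107 × 10^3 mg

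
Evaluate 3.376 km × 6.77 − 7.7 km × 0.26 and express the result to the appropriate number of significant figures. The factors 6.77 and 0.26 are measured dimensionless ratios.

20.9 km

3.376 × 6.77 = 22.85552 → 22.9 km (3 s.f., last digit at the 10^-1 place).
7.7 × 0.26 = 2.002 → 2.0 km (2 s.f., last digit at the 10^-1 place).
Difference: 20.85352 km; keep the coarser place, 10^-1.
Result: 20.9 km.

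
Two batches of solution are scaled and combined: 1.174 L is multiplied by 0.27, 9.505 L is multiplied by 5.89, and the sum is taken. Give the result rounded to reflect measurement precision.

56.3 L

1.174 × 0.27 = 0.31698 → 0.32 L (2 s.f., last digit at the 10^-2 place).
9.505 × 5.89 = 55.98445 → 56.0 L (3 s.f., last digit at the 10^-1 place).
Sum: 56.30143 L; keep the coarser place, 10^-1.
Result: 56.3 L.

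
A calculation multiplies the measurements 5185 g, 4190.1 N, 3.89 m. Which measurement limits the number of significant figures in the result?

5185 g → 4 s.f.; 4190.1 N → 5 s.f.; 3.89 m → 3 s.f.
The fewest is 3 significant figures, from 3.89 m.

3.89 m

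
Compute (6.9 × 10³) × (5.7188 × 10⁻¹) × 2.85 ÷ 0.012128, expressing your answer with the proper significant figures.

9.3 × 10⁵

(6.9 × 10³) × (5.7188 × 10⁻¹) × 2.85 ÷ 0.012128 = 927277.391161…
Multiplication/division keeps the fewest significant figures: 6.9 × 10³ → 2 s.f., 5.7188 × 10⁻¹ → 5 s.f., 2.85 → 3 s.f., 0.012128 → 5 s.f.; limit is 2.
Rounded to 2 significant figures: 9.3 × 10⁵.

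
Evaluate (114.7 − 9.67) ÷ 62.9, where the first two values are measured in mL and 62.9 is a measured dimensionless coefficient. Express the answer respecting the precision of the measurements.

1.67 mL

114.7 mL − 9.67 mL = 105.03 mL; the difference is limited to 1 decimal place (4 s.f.).
Carrying full precision, 105.03 ÷ 62.9 = 1.66979332273… mL; 62.9 has 3 s.f., so the result keeps min(4, 3) = 3 s.f.
Rounded to 3 significant figures: 1.67 mL.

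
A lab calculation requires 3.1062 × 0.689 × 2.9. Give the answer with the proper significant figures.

3.1062 × 0.689 × 2.9 = 6.20649822
Multiplication/division keeps the fewest significant figures: 3.1062 → 5 s.f., 0.689 → 3 s.f., 2.9 → 2 s.f.; limit is 2.
Rounded to 2 significant figures: 6.2.

6.2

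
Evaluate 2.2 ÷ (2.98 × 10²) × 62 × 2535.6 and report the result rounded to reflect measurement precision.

2.2 ÷ (2.98 × 10²) × 62 × 2535.6 = 1160.59006711…
Multiplication/division keeps the fewest significant figures: 2.2 → 2 s.f., 2.98 × 10² → 3 s.f., 62 → 2 s.f., 2535.6 → 5 s.f.; limit is 2.
Rounded to 2 significant figures: 1.2 × 10³.

1.2 × 10³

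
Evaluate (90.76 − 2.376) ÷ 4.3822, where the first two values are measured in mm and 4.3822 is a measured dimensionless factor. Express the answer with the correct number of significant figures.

90.76 mm − 2.376 mm = 88.384 mm; the difference is limited to 2 decimal places (4 s.f.).
Carrying full precision, 88.384 ÷ 4.3822 = 20.1688649537… mm; 4.3822 has 5 s.f., so the result keeps min(4, 5) = 4 s.f.
Rounded to 4 significant figures: 20.17 mm.

20.17 mm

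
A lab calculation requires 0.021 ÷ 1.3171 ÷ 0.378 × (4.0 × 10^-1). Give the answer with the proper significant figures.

1.7 × 10^-2

0.021 ÷ 1.3171 ÷ 0.378 × (4.0 × 10^-1) = 0.0168720842929…
Multiplication/division keeps the fewest significant figures: 0.021 → 2 s.f., 1.3171 → 5 s.f., 0.378 → 3 s.f., 4.0 × 10^-1 → 2 s.f.; limit is 2.
Rounded to 2 significant figures: 1.7 × 10^-2.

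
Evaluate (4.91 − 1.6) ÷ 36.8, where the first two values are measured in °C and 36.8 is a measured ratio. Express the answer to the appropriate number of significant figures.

4.91 °C − 1.6 °C = 3.31 °C; the difference is limited to 1 decimal place (2 s.f.).
Carrying full precision, 3.31 ÷ 36.8 = 0.0899456521739… °C; 36.8 has 3 s.f., so the result keeps min(2, 3) = 2 s.f.
Rounded to 2 significant figures: 0.090 °C.

0.090 °C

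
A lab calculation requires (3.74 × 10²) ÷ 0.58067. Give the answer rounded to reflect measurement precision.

6.44 × 10²

(3.74 × 10²) ÷ 0.58067 = 644.083558648…
Multiplication/division keeps the fewest significant figures: 3.74 × 10² → 3 s.f., 0.58067 → 5 s.f.; limit is 3.
Rounded to 3 significant figures: 6.44 × 10².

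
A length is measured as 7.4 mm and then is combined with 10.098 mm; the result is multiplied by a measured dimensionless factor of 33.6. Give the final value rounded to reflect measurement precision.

7.4 mm + 10.098 mm = 17.498 mm; the sum is limited to 1 decimal place (3 s.f.).
Carrying full precision, 17.498 × 33.6 = 587.9328 mm; 33.6 has 3 s.f., so the result keeps min(3, 3) = 3 s.f.
Rounded to 3 significant figures: 588 mm.

588 mm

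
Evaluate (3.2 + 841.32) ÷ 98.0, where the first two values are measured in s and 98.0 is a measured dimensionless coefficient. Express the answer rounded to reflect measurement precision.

8.62 s

3.2 s + 841.32 s = 844.52 s; the sum is limited to 1 decimal place (4 s.f.).
Carrying full precision, 844.52 ÷ 98.0 = 8.61755102041… s; 98.0 has 3 s.f., so the result keeps min(4, 3) = 3 s.f.
Rounded to 3 significant figures: 8.62 s.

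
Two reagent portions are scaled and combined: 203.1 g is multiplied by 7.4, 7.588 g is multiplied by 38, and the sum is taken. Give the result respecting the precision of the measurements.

1.8 × 10^3 g

203.1 × 7.4 = 1502.94 → 1.5 × 10^3 g (2 s.f., last digit at the 10^2 place).
7.588 × 38 = 288.344 → 2.9 × 10^2 g (2 s.f., last digit at the 10^1 place).
Sum: 1791.284 g; keep the coarser place, 10^2.
Result: 1.8 × 10^3 g.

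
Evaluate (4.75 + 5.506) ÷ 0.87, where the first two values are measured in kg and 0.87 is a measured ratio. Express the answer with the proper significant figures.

4.75 kg + 5.506 kg = 10.256 kg; the sum is limited to 2 decimal places (4 s.f.).
Carrying full precision, 10.256 ÷ 0.87 = 11.7885057471… kg; 0.87 has 2 s.f., so the result keeps min(4, 2) = 2 s.f.
Rounded to 2 significant figures: 12 kg.

12 kg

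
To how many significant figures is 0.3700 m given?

0.3700: leading zeros are not significant; trailing zeros after a decimal point are significant.

4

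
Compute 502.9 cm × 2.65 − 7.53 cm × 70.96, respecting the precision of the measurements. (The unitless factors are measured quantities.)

8.0 × 10^2 cm

502.9 × 2.65 = 1332.685 → 1.33 × 10^3 cm (3 s.f., last digit at the 10^1 place).
7.53 × 70.96 = 534.3288 → 534 cm (3 s.f., last digit at the 10^0 place).
Difference: 798.3562 cm; keep the coarser place, 10^1.
Result: 8.0 × 10^2 cm.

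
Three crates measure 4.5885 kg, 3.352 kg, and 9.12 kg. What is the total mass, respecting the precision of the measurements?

17.06 kg

4.5885 kg + 3.352 kg + 9.12 kg = 17.0605 kg.
Addition/subtraction keeps the fewest decimal places: 4.5885 → 4 decimal places, 3.352 → 3 decimal places, 9.12 → 2 decimal places; limit is 2.
Rounded to 2 decimal places: 17.06 kg.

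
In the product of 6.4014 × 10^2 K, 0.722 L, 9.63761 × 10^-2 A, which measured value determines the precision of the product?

6.4014 × 10^2 K → 5 s.f.; 0.722 L → 3 s.f.; 9.63761 × 10^-2 A → 6 s.f.
The fewest is 3 significant figures, from 0.722 L.

0.722 L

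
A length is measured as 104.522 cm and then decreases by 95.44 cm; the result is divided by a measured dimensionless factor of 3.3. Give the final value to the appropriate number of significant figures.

2.8 cm

104.522 cm − 95.44 cm = 9.082 cm; the difference is limited to 2 decimal places (3 s.f.).
Carrying full precision, 9.082 ÷ 3.3 = 2.75212121212… cm; 3.3 has 2 s.f., so the result keeps min(3, 2) = 2 s.f.
Rounded to 2 significant figures: 2.8 cm.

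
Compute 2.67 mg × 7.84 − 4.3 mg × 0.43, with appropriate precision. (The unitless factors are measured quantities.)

19.1 mg

2.67 × 7.84 = 20.9328 → 20.9 mg (3 s.f., last digit at the 10^-1 place).
4.3 × 0.43 = 1.849 → 1.8 mg (2 s.f., last digit at the 10^-1 place).
Difference: 19.0838 mg; keep the coarser place, 10^-1.
Result: 19.1 mg.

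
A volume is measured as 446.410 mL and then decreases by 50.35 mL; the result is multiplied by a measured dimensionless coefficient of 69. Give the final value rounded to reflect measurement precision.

446.410 mL − 50.35 mL = 396.060 mL; the difference is limited to 2 decimal places (5 s.f.).
Carrying full precision, 396.060 × 69 = 27328.14 mL; 69 has 2 s.f., so the result keeps min(5, 2) = 2 s.f.
Rounded to 2 significant figures: 2.7 × 10^4 mL.

2.7 × 10^4 mL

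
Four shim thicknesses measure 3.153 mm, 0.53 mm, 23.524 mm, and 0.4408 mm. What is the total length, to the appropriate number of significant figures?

27.65 mm

3.153 mm + 0.53 mm + 23.524 mm + 0.4408 mm = 27.6478 mm.
Addition/subtraction keeps the fewest decimal places: 3.153 → 3 decimal places, 0.53 → 2 decimal places, 23.524 → 3 decimal places, 0.4408 → 4 decimal places; limit is 2.
Rounded to 2 decimal places: 27.65 mm.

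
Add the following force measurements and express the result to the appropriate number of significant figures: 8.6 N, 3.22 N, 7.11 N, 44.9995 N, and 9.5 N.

8.6 N + 3.22 N + 7.11 N + 44.9995 N + 9.5 N = 73.4295 N.
Addition/subtraction keeps the fewest decimal places: 8.6 → 1 decimal place, 3.22 → 2 decimal places, 7.11 → 2 decimal places, 44.9995 → 4 decimal places, 9.5 → 1 decimal place; limit is 1.
Rounded to 1 decimal place: 73.4 N.

73.4 N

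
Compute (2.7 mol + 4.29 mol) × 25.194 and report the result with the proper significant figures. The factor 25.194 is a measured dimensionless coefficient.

1.8 × 10² mol

2.7 mol + 4.29 mol = 6.99 mol; the sum is limited to 1 decimal place (2 s.f.).
Carrying full precision, 6.99 × 25.194 = 176.10606 mol; 25.194 has 5 s.f., so the result keeps min(2, 5) = 2 s.f.
Rounded to 2 significant figures: 1.8 × 10² mol.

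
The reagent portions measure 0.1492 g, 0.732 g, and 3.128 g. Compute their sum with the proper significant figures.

4.009 g

0.1492 g + 0.732 g + 3.128 g = 4.0092 g.
Addition/subtraction keeps the fewest decimal places: 0.1492 → 4 decimal places, 0.732 → 3 decimal places, 3.128 → 3 decimal places; limit is 3.
Rounded to 3 decimal places: 4.009 g.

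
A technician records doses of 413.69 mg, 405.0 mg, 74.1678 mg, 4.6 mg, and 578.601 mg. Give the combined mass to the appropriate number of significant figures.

413.69 mg + 405.0 mg + 74.1678 mg + 4.6 mg + 578.601 mg = 1476.0588 mg.
Addition/subtraction keeps the fewest decimal places: 413.69 → 2 decimal places, 405.0 → 1 decimal place, 74.1678 → 4 decimal places, 4.6 → 1 decimal place, 578.601 → 3 decimal places; limit is 1.
Rounded to 1 decimal place: 1476.1 mg.

1476.1 mg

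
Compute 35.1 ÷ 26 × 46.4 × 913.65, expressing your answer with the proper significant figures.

35.1 ÷ 26 × 46.4 × 913.65 = 57231.036
Multiplication/division keeps the fewest significant figures: 35.1 → 3 s.f., 26 → 2 s.f., 46.4 → 3 s.f., 913.65 → 5 s.f.; limit is 2.
Rounded to 2 significant figures: 5.7 × 10⁴.

5.7 × 10⁴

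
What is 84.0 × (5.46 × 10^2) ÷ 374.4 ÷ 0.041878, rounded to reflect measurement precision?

2.93 × 10^3

84.0 × (5.46 × 10^2) ÷ 374.4 ÷ 0.041878 = 2925.16357037…
Multiplication/division keeps the fewest significant figures: 84.0 → 3 s.f., 5.46 × 10^2 → 3 s.f., 374.4 → 4 s.f., 0.041878 → 5 s.f.; limit is 3.
Rounded to 3 significant figures: 2.93 × 10^3.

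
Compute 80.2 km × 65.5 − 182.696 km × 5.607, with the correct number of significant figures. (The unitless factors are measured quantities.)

4.23 × 10³ km

80.2 × 65.5 = 5253.1 → 5.25 × 10³ km (3 s.f., last digit at the 10^1 place).
182.696 × 5.607 = 1024.376472 → 1024 km (4 s.f., last digit at the 10^0 place).
Difference: 4228.723528 km; keep the coarser place, 10^1.
Result: 4.23 × 10³ km.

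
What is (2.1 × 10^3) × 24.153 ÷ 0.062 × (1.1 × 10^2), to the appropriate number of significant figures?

9.0 × 10^7

(2.1 × 10^3) × 24.153 ÷ 0.062 × (1.1 × 10^2) = 89989403.2258…
Multiplication/division keeps the fewest significant figures: 2.1 × 10^3 → 2 s.f., 24.153 → 5 s.f., 0.062 → 2 s.f., 1.1 × 10^2 → 2 s.f.; limit is 2.
Rounded to 2 significant figures: 9.0 × 10^7.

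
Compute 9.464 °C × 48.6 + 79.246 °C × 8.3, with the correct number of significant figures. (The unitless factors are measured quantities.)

1.12 × 10^3 °C

9.464 × 48.6 = 459.9504 → 4.60 × 10^2 °C (3 s.f., last digit at the 10^0 place).
79.246 × 8.3 = 657.7418 → 6.6 × 10^2 °C (2 s.f., last digit at the 10^1 place).
Sum: 1117.6922 °C; keep the coarser place, 10^1.
Result: 1.12 × 10^3 °C.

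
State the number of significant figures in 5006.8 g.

5

5006.8: zeros between nonzero digits are significant.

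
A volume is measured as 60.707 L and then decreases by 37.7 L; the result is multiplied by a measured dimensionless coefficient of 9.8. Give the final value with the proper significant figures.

60.707 L − 37.7 L = 23.007 L; the difference is limited to 1 decimal place (3 s.f.).
Carrying full precision, 23.007 × 9.8 = 225.4686 L; 9.8 has 2 s.f., so the result keeps min(3, 2) = 2 s.f.
Rounded to 2 significant figures: 2.3 × 10² L.

2.3 × 10² L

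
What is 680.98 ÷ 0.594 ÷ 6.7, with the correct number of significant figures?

1.7 × 10^2

680.98 ÷ 0.594 ÷ 6.7 = 171.10910096…
Multiplication/division keeps the fewest significant figures: 680.98 → 5 s.f., 0.594 → 3 s.f., 6.7 → 2 s.f.; limit is 2.
Rounded to 2 significant figures: 1.7 × 10^2.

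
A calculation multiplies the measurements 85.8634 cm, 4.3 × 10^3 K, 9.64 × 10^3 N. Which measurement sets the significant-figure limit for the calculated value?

85.8634 cm → 6 s.f.; 4.3 × 10^3 K → 2 s.f.; 9.64 × 10^3 N → 3 s.f.
The fewest is 2 significant figures, from 4.3 × 10^3 K.

4.3 × 10^3 K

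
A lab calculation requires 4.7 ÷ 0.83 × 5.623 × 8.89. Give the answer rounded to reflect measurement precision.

2.8 × 10²

4.7 ÷ 0.83 × 5.623 × 8.89 = 283.067239759…
Multiplication/division keeps the fewest significant figures: 4.7 → 2 s.f., 0.83 → 2 s.f., 5.623 → 4 s.f., 8.89 → 3 s.f.; limit is 2.
Rounded to 2 significant figures: 2.8 × 10².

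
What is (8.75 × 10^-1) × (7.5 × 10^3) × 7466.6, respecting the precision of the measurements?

(8.75 × 10^-1) × (7.5 × 10^3) × 7466.6 = 48999562.5
Multiplication/division keeps the fewest significant figures: 8.75 × 10^-1 → 3 s.f., 7.5 × 10^3 → 2 s.f., 7466.6 → 5 s.f.; limit is 2.
Rounded to 2 significant figures: 4.9 × 10^7.

4.9 × 10^7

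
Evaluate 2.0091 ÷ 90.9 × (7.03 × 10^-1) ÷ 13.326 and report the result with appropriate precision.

0.00117

2.0091 ÷ 90.9 × (7.03 × 10^-1) ÷ 13.326 = 0.00116598559901…
Multiplication/division keeps the fewest significant figures: 2.0091 → 5 s.f., 90.9 → 3 s.f., 7.03 × 10^-1 → 3 s.f., 13.326 → 5 s.f.; limit is 3.
Rounded to 3 significant figures: 0.00117.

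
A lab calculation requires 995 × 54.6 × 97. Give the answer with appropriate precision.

995 × 54.6 × 97 = 5269719
Multiplication/division keeps the fewest significant figures: 995 → 3 s.f., 54.6 → 3 s.f., 97 → 2 s.f.; limit is 2.
Rounded to 2 significant figures: 5.3 × 10⁶.

5.3 × 10⁶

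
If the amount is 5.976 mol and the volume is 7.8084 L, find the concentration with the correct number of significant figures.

concentration = 5.976 mol ÷ 7.8084 L = 0.765329644998… mol/L.
5.976 has 4 significant figures; 7.8084 has 5.
Division/multiplication keeps the fewest: 4 significant figures.
Rounded: 0.7653 mol/L.

0.7653 mol/L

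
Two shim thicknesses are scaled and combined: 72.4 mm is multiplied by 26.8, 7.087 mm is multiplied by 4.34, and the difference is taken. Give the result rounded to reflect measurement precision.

1.91 × 10³ mm

72.4 × 26.8 = 1940.32 → 1.94 × 10³ mm (3 s.f., last digit at the 10^1 place).
7.087 × 4.34 = 30.75758 → 30.8 mm (3 s.f., last digit at the 10^-1 place).
Difference: 1909.56242 mm; keep the coarser place, 10^1.
Result: 1.91 × 10³ mm.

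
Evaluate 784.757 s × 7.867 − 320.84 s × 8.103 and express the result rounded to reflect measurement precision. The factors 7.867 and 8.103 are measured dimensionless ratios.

784.757 × 7.867 = 6173.683319 → 6174 s (4 s.f., last digit at the 10^0 place).
320.84 × 8.103 = 2599.76652 → 2600. s (4 s.f., last digit at the 10^0 place).
Difference: 3573.916799 s; keep the coarser place, 10^0.
Result: 3574 s.

3574 s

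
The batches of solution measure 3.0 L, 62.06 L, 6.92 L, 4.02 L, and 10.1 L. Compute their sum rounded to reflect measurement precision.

3.0 L + 62.06 L + 6.92 L + 4.02 L + 10.1 L = 86.10 L.
Addition/subtraction keeps the fewest decimal places: 3.0 → 1 decimal place, 62.06 → 2 decimal places, 6.92 → 2 decimal places, 4.02 → 2 decimal places, 10.1 → 1 decimal place; limit is 1.
Rounded to 1 decimal place: 86.1 L.

86.1 L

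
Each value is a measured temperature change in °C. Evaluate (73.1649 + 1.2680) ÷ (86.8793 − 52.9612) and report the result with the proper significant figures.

73.1649 + 1.2680 = 74.4329, limited to 4 d.p. → 6 s.f.; 86.8793 − 52.9612 = 33.9181, limited to 4 d.p. → 6 s.f.
Carrying full precision, 74.4329 ÷ 33.9181 = 2.1944890781…; keep min(6, 6) = 6 s.f.
Rounded to 6 significant figures: 2.19449.

2.19449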